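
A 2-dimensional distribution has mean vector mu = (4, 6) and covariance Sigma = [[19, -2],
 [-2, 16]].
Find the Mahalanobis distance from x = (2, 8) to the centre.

Step 1 — centre the observation: (x - mu) = (-2, 2).

Step 2 — invert Sigma. det(Sigma) = 19·16 - (-2)² = 300.
  Sigma^{-1} = (1/det) · [[d, -b], [-b, a]] = [[0.0533, 0.0067],
 [0.0067, 0.0633]].

Step 3 — form the quadratic (x - mu)^T · Sigma^{-1} · (x - mu):
  Sigma^{-1} · (x - mu) = (-0.0933, 0.1133).
  (x - mu)^T · [Sigma^{-1} · (x - mu)] = (-2)·(-0.0933) + (2)·(0.1133) = 0.4133.

Step 4 — take square root: d = √(0.4133) ≈ 0.6429.

d(x, mu) = √(0.4133) ≈ 0.6429


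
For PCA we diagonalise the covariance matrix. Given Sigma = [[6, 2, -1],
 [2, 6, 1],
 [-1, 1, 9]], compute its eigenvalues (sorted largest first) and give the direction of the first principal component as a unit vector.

Step 1 — characteristic polynomial p(λ) = det(λI - Sigma) = λ³ - tr·λ² + c_1·λ - det, where tr = trace, c_1 = sum of the principal 2×2 minors, det = det(Sigma):
  tr = 6 + 6 + 9 = 21,
  c_1 = (6·6 - (2)²) + (6·9 - (-1)²) + (6·9 - (1)²) = 32 + 53 + 53 = 138,
  det = 6·(6·9 - (1)²) - (2)·((2)·9 - (1)·(-1)) + (-1)·((2)·(1) - 6·(-1)) = 6·(53) - (2)·(19) + (-1)·(8) = 272.
  So p(λ) = λ³ - 21λ² + 138λ - 272.
Step 2 — look for an integer root (rational root theorem: any rational root is an integer divisor of 272). Testing λ = 8:
  p(8) = 512 - 1344 + 1104 - 272 = 0  ✓
  Dividing out (λ - 8): p(λ) = (λ - 8)(λ² - 13λ + 34).
Step 3 — remaining eigenvalues from the quadratic λ² - 13λ + 34 = 0:
  Δ = 13² - 4·34 = 169 - 136 = 33,  λ = (13 ± √33)/2 = (13 ± 5.7446)/2 ≈ 9.3723 or 3.6277.
  Sorted: λ_1 = 9.3723,  λ_2 = 8,  λ_3 = 3.6277  (check: sum = 21 = tr ✓).

Step 4 — unit eigenvector for λ_1 ≈ 9.3723: v spans the null space of (Sigma - λ_1 I), whose rows are
  r_1 = (-3.3723, 2, -1),  r_2 = (2, -3.3723, 1),  r_3 = (-1, 1, -0.3723).
  v is orthogonal to every row, so take v ∝ r_1 × r_2 = ((2)·(1) - (-1)·(-3.3723), (-1)·(2) - (-3.3723)·(1), (-3.3723)·(-3.3723) - (2)·(2)) ≈ (-1.3723, 1.3723, 7.3723).
  Rescale (multiply by -1 so the first nonzero entry is positive): u = (1.3723, -1.3723, -7.3723).
  ||u|| = √((1.3723)² + (-1.3723)² + (-7.3723)²) = √(58.1168) ≈ 7.6234,  v_1 = u/||u|| ≈ (0.18, -0.18, -0.9671) (||v_1|| = 1).

λ_1 = 9.3723,  λ_2 = 8,  λ_3 = 3.6277;  v_1 ≈ (0.18, -0.18, -0.9671)


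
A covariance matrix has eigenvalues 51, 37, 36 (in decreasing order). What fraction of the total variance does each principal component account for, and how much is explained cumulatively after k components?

Step 1 — total variance = trace(Sigma) = Σ λ_i = 51 + 37 + 36 = 124.

Step 2 — fraction explained by component i = λ_i / Σ λ:
  PC1: 51/124 = 0.4113
  PC2: 37/124 = 0.2984
  PC3: 36/124 = 0.2903

Step 3 — cumulative fraction after k components = (λ_1 + ... + λ_k) / Σ λ:
  k = 1: 51/124 = 0.4113
  k = 2: (51 + 37)/124 = 88/124 = 0.7097
  k = 3: (51 + 37 + 36)/124 = 124/124 = 1

Summary (fraction, with percent):

explained: PC1 0.4113 (41.13%), PC2 0.2984 (29.84%), PC3 0.2903 (29.03%);  cumulative: 0.4113, 0.7097, 1


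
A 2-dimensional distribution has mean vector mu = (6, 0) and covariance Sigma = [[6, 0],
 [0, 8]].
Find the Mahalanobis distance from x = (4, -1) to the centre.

Step 1 — centre the observation: (x - mu) = (-2, -1).

Step 2 — invert Sigma. det(Sigma) = 6·8 - (0)² = 48.
  Sigma^{-1} = (1/det) · [[d, -b], [-b, a]] = [[0.1667, 0],
 [0, 0.125]].

Step 3 — form the quadratic (x - mu)^T · Sigma^{-1} · (x - mu):
  Sigma^{-1} · (x - mu) = (-0.3333, -0.125).
  (x - mu)^T · [Sigma^{-1} · (x - mu)] = (-2)·(-0.3333) + (-1)·(-0.125) = 0.7917.

Step 4 — take square root: d = √(0.7917) ≈ 0.8898.

d(x, mu) = √(0.7917) ≈ 0.8898


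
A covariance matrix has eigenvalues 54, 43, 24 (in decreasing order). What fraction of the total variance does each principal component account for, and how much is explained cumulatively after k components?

Step 1 — total variance = trace(Sigma) = Σ λ_i = 54 + 43 + 24 = 121.

Step 2 — fraction explained by component i = λ_i / Σ λ:
  PC1: 54/121 = 0.4463
  PC2: 43/121 = 0.3554
  PC3: 24/121 = 0.1983

Step 3 — cumulative fraction after k components = (λ_1 + ... + λ_k) / Σ λ:
  k = 1: 54/121 = 0.4463
  k = 2: (54 + 43)/121 = 97/121 = 0.8017
  k = 3: (54 + 43 + 24)/121 = 121/121 = 1

Summary (fraction, with percent):

explained: PC1 0.4463 (44.63%), PC2 0.3554 (35.54%), PC3 0.1983 (19.83%);  cumulative: 0.4463, 0.8017, 1


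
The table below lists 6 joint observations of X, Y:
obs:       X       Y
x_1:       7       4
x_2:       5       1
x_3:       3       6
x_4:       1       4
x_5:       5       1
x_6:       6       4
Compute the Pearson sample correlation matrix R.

Step 1 — column means:
  mean(X) = (7 + 5 + 3 + 1 + 5 + 6) / 6 = 27/6 = 4.5
  mean(Y) = (4 + 1 + 6 + 4 + 1 + 4) / 6 = 20/6 = 3.3333

Step 2 — sample variances and covariances s[i,j] = (1/(n-1)) · Σ_k (x_{k,i} - mean_i) · (x_{k,j} - mean_j), with n-1 = 5:
  s[X,X] = ((2.5)·(2.5) + (0.5)·(0.5) + (-1.5)·(-1.5) + (-3.5)·(-3.5) + (0.5)·(0.5) + (1.5)·(1.5)) / 5 = 23.5/5 = 4.7
  s[X,Y] = ((2.5)·(0.6667) + (0.5)·(-2.3333) + (-1.5)·(2.6667) + (-3.5)·(0.6667) + (0.5)·(-2.3333) + (1.5)·(0.6667)) / 5 = -6/5 = -1.2
  s[Y,Y] = ((0.6667)·(0.6667) + (-2.3333)·(-2.3333) + (2.6667)·(2.6667) + (0.6667)·(0.6667) + (-2.3333)·(-2.3333) + (0.6667)·(0.6667)) / 5 = 19.3333/5 = 3.8667
  Sample standard deviations s_i = √(s[i,i]):
  s(X) = √(4.7) = 2.1679
  s(Y) = √(3.8667) = 1.9664

Step 3 — r_{ij} = s_{ij} / (s_i · s_j):
  r[X,X] = 1 (diagonal).
  r[X,Y] = -1.2 / (2.1679 · 1.9664) = -1.2 / 4.263 = -0.2815
  r[Y,Y] = 1 (diagonal).

R is symmetric with unit diagonal. Assembling:

R = [[1, -0.2815],
 [-0.2815, 1]]


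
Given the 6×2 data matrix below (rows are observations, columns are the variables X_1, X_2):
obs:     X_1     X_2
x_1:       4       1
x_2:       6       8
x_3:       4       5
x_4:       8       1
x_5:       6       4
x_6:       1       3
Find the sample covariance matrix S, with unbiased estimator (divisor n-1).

Step 1 — column means:
  mean(X_1) = (4 + 6 + 4 + 8 + 6 + 1) / 6 = 29/6 = 4.8333
  mean(X_2) = (1 + 8 + 5 + 1 + 4 + 3) / 6 = 22/6 = 3.6667

Step 2 — sample covariance S[i,j] = (1/(n-1)) · Σ_k (x_{k,i} - mean_i) · (x_{k,j} - mean_j), with n-1 = 5.
  S[X_1,X_1] = ((-0.8333)·(-0.8333) + (1.1667)·(1.1667) + (-0.8333)·(-0.8333) + (3.1667)·(3.1667) + (1.1667)·(1.1667) + (-3.8333)·(-3.8333)) / 5 = 28.8333/5 = 5.7667
  S[X_1,X_2] = ((-0.8333)·(-2.6667) + (1.1667)·(4.3333) + (-0.8333)·(1.3333) + (3.1667)·(-2.6667) + (1.1667)·(0.3333) + (-3.8333)·(-0.6667)) / 5 = 0.6667/5 = 0.1333
  S[X_2,X_2] = ((-2.6667)·(-2.6667) + (4.3333)·(4.3333) + (1.3333)·(1.3333) + (-2.6667)·(-2.6667) + (0.3333)·(0.3333) + (-0.6667)·(-0.6667)) / 5 = 35.3333/5 = 7.0667

S is symmetric (S[j,i] = S[i,j]). Assembling:

S = [[5.7667, 0.1333],
 [0.1333, 7.0667]]


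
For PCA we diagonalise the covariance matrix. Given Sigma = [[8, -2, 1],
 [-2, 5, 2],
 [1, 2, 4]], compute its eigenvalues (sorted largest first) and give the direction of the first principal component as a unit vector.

Step 1 — characteristic polynomial p(λ) = det(λI - Sigma) = λ³ - tr·λ² + c_1·λ - det, where tr = trace, c_1 = sum of the principal 2×2 minors, det = det(Sigma):
  tr = 8 + 5 + 4 = 17,
  c_1 = (8·5 - (-2)²) + (8·4 - (1)²) + (5·4 - (2)²) = 36 + 31 + 16 = 83,
  det = 8·(5·4 - (2)²) - (-2)·((-2)·4 - (2)·(1)) + (1)·((-2)·(2) - 5·(1)) = 8·(16) - (-2)·(-10) + (1)·(-9) = 99.
  So p(λ) = λ³ - 17λ² + 83λ - 99.
Step 2 — look for an integer root (rational root theorem: any rational root is an integer divisor of 99). Testing λ = 9:
  p(9) = 729 - 1377 + 747 - 99 = 0  ✓
  Dividing out (λ - 9): p(λ) = (λ - 9)(λ² - 8λ + 11).
Step 3 — remaining eigenvalues from the quadratic λ² - 8λ + 11 = 0:
  Δ = 8² - 4·11 = 64 - 44 = 20,  λ = (8 ± √20)/2 = (8 ± 4.4721)/2 ≈ 6.2361 or 1.7639.
  Sorted: λ_1 = 9,  λ_2 = 6.2361,  λ_3 = 1.7639  (check: sum = 17 = tr ✓).

Step 4 — unit eigenvector for λ_1 = 9: v spans the null space of (Sigma - λ_1 I), whose rows are
  r_1 = (-1, -2, 1),  r_2 = (-2, -4, 2),  r_3 = (1, 2, -5).
  v is orthogonal to every row, so take v ∝ r_1 × r_3 = ((-2)·(-5) - (1)·(2), (1)·(1) - (-1)·(-5), (-1)·(2) - (-2)·(1)) = (8, -4, 0).
  Rescale (divide by 4): u = (2, -1, 0).
  ||u|| = √((2)² + (-1)² + (0)²) = √(5) ≈ 2.2361,  v_1 = u/||u|| ≈ (0.8944, -0.4472, 0) (||v_1|| = 1).

λ_1 = 9,  λ_2 = 6.2361,  λ_3 = 1.7639;  v_1 ≈ (0.8944, -0.4472, 0)


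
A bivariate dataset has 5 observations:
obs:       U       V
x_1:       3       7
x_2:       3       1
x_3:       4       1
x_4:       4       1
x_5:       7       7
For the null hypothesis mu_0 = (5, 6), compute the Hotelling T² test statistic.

Step 1 — sample mean vector:
  mean(U) = (3 + 3 + 4 + 4 + 7) / 5 = 21/5 = 4.2
  mean(V) = (7 + 1 + 1 + 1 + 7) / 5 = 17/5 = 3.4
  x̄ = (4.2, 3.4),  deviation x̄ - mu_0 = (4.2, 3.4) - (5, 6) = (-0.8, -2.6).

Step 2 — sample covariance matrix, S[i,j] = (1/(n-1)) · Σ_k (x_{k,i} - mean_i) · (x_{k,j} - mean_j), divisor n-1 = 4:
  S[U,U] = ((-1.2)·(-1.2) + (-1.2)·(-1.2) + (-0.2)·(-0.2) + (-0.2)·(-0.2) + (2.8)·(2.8)) / 4 = 10.8/4 = 2.7
  S[U,V] = ((-1.2)·(3.6) + (-1.2)·(-2.4) + (-0.2)·(-2.4) + (-0.2)·(-2.4) + (2.8)·(3.6)) / 4 = 9.6/4 = 2.4
  S[V,V] = ((3.6)·(3.6) + (-2.4)·(-2.4) + (-2.4)·(-2.4) + (-2.4)·(-2.4) + (3.6)·(3.6)) / 4 = 43.2/4 = 10.8
  S = [[2.7, 2.4],
 [2.4, 10.8]].

Step 3 — invert S. det(S) = 2.7·10.8 - (2.4)² = 23.4.
  S^{-1} = (1/det) · [[d, -b], [-b, a]] = [[0.4615, -0.1026],
 [-0.1026, 0.1154]].

Step 4 — quadratic form (x̄ - mu_0)^T · S^{-1} · (x̄ - mu_0):
  S^{-1} · (x̄ - mu_0) = (-0.1026, -0.2179),
  (x̄ - mu_0)^T · [...] = (-0.8)·(-0.1026) + (-2.6)·(-0.2179) = 0.6487.

Step 5 — scale by n: T² = 5 · 0.6487 = 3.2436.

T² ≈ 3.2436


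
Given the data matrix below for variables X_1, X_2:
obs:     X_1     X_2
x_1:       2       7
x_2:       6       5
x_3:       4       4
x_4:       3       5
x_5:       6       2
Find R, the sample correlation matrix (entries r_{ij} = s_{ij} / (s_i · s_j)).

Step 1 — column means:
  mean(X_1) = (2 + 6 + 4 + 3 + 6) / 5 = 21/5 = 4.2
  mean(X_2) = (7 + 5 + 4 + 5 + 2) / 5 = 23/5 = 4.6

Step 2 — sample variances and covariances s[i,j] = (1/(n-1)) · Σ_k (x_{k,i} - mean_i) · (x_{k,j} - mean_j), with n-1 = 4:
  s[X_1,X_1] = ((-2.2)·(-2.2) + (1.8)·(1.8) + (-0.2)·(-0.2) + (-1.2)·(-1.2) + (1.8)·(1.8)) / 4 = 12.8/4 = 3.2
  s[X_1,X_2] = ((-2.2)·(2.4) + (1.8)·(0.4) + (-0.2)·(-0.6) + (-1.2)·(0.4) + (1.8)·(-2.6)) / 4 = -9.6/4 = -2.4
  s[X_2,X_2] = ((2.4)·(2.4) + (0.4)·(0.4) + (-0.6)·(-0.6) + (0.4)·(0.4) + (-2.6)·(-2.6)) / 4 = 13.2/4 = 3.3
  Sample standard deviations s_i = √(s[i,i]):
  s(X_1) = √(3.2) = 1.7889
  s(X_2) = √(3.3) = 1.8166

Step 3 — r_{ij} = s_{ij} / (s_i · s_j):
  r[X_1,X_1] = 1 (diagonal).
  r[X_1,X_2] = -2.4 / (1.7889 · 1.8166) = -2.4 / 3.2496 = -0.7385
  r[X_2,X_2] = 1 (diagonal).

R is symmetric with unit diagonal. Assembling:

R = [[1, -0.7385],
 [-0.7385, 1]]


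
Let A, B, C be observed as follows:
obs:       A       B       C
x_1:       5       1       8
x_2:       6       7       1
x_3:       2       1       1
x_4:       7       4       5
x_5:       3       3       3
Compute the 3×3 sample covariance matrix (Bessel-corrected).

Step 1 — column means:
  mean(A) = (5 + 6 + 2 + 7 + 3) / 5 = 23/5 = 4.6
  mean(B) = (1 + 7 + 1 + 4 + 3) / 5 = 16/5 = 3.2
  mean(C) = (8 + 1 + 1 + 5 + 3) / 5 = 18/5 = 3.6

Step 2 — sample covariance S[i,j] = (1/(n-1)) · Σ_k (x_{k,i} - mean_i) · (x_{k,j} - mean_j), with n-1 = 4.
  S[A,A] = ((0.4)·(0.4) + (1.4)·(1.4) + (-2.6)·(-2.6) + (2.4)·(2.4) + (-1.6)·(-1.6)) / 4 = 17.2/4 = 4.3
  S[A,B] = ((0.4)·(-2.2) + (1.4)·(3.8) + (-2.6)·(-2.2) + (2.4)·(0.8) + (-1.6)·(-0.2)) / 4 = 12.4/4 = 3.1
  S[A,C] = ((0.4)·(4.4) + (1.4)·(-2.6) + (-2.6)·(-2.6) + (2.4)·(1.4) + (-1.6)·(-0.6)) / 4 = 9.2/4 = 2.3
  S[B,B] = ((-2.2)·(-2.2) + (3.8)·(3.8) + (-2.2)·(-2.2) + (0.8)·(0.8) + (-0.2)·(-0.2)) / 4 = 24.8/4 = 6.2
  S[B,C] = ((-2.2)·(4.4) + (3.8)·(-2.6) + (-2.2)·(-2.6) + (0.8)·(1.4) + (-0.2)·(-0.6)) / 4 = -12.6/4 = -3.15
  S[C,C] = ((4.4)·(4.4) + (-2.6)·(-2.6) + (-2.6)·(-2.6) + (1.4)·(1.4) + (-0.6)·(-0.6)) / 4 = 35.2/4 = 8.8

S is symmetric (S[j,i] = S[i,j]). Assembling:

S = [[4.3, 3.1, 2.3],
 [3.1, 6.2, -3.15],
 [2.3, -3.15, 8.8]]


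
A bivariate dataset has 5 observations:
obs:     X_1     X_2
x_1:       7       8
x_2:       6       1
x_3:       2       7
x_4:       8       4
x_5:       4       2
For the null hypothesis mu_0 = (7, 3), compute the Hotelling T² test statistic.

Step 1 — sample mean vector:
  mean(X_1) = (7 + 6 + 2 + 8 + 4) / 5 = 27/5 = 5.4
  mean(X_2) = (8 + 1 + 7 + 4 + 2) / 5 = 22/5 = 4.4
  x̄ = (5.4, 4.4),  deviation x̄ - mu_0 = (5.4, 4.4) - (7, 3) = (-1.6, 1.4).

Step 2 — sample covariance matrix, S[i,j] = (1/(n-1)) · Σ_k (x_{k,i} - mean_i) · (x_{k,j} - mean_j), divisor n-1 = 4:
  S[X_1,X_1] = ((1.6)·(1.6) + (0.6)·(0.6) + (-3.4)·(-3.4) + (2.6)·(2.6) + (-1.4)·(-1.4)) / 4 = 23.2/4 = 5.8
  S[X_1,X_2] = ((1.6)·(3.6) + (0.6)·(-3.4) + (-3.4)·(2.6) + (2.6)·(-0.4) + (-1.4)·(-2.4)) / 4 = -2.8/4 = -0.7
  S[X_2,X_2] = ((3.6)·(3.6) + (-3.4)·(-3.4) + (2.6)·(2.6) + (-0.4)·(-0.4) + (-2.4)·(-2.4)) / 4 = 37.2/4 = 9.3
  S = [[5.8, -0.7],
 [-0.7, 9.3]].

Step 3 — invert S. det(S) = 5.8·9.3 - (-0.7)² = 53.45.
  S^{-1} = (1/det) · [[d, -b], [-b, a]] = [[0.174, 0.0131],
 [0.0131, 0.1085]].

Step 4 — quadratic form (x̄ - mu_0)^T · S^{-1} · (x̄ - mu_0):
  S^{-1} · (x̄ - mu_0) = (-0.2601, 0.131),
  (x̄ - mu_0)^T · [...] = (-1.6)·(-0.2601) + (1.4)·(0.131) = 0.5994.

Step 5 — scale by n: T² = 5 · 0.5994 = 2.9972.

T² ≈ 2.9972


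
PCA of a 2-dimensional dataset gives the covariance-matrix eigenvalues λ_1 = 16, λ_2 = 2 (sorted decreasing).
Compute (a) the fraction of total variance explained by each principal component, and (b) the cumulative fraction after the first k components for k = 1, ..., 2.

Step 1 — total variance = trace(Sigma) = Σ λ_i = 16 + 2 = 18.

Step 2 — fraction explained by component i = λ_i / Σ λ:
  PC1: 16/18 = 0.8889
  PC2: 2/18 = 0.1111

Step 3 — cumulative fraction after k components = (λ_1 + ... + λ_k) / Σ λ:
  k = 1: 16/18 = 0.8889
  k = 2: (16 + 2)/18 = 18/18 = 1

Summary (fraction, with percent):

explained: PC1 0.8889 (88.89%), PC2 0.1111 (11.11%);  cumulative: 0.8889, 1


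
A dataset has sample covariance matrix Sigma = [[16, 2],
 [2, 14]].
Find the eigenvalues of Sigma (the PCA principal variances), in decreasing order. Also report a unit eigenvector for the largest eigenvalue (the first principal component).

Step 1 — characteristic polynomial of 2×2 Sigma:
  det(Sigma - λI) = λ² - trace · λ + det = 0.
  trace = 16 + 14 = 30, det = 16·14 - (2)² = 220.
Step 2 — discriminant:
  Δ = trace² - 4·det = 900 - 880 = 20.
Step 3 — eigenvalues:
  λ = (trace ± √Δ)/2 = (30 ± 4.4721)/2,
  λ_1 = 17.2361,  λ_2 = 12.7639.

Step 4 — unit eigenvector for λ_1: solve (Sigma - λ_1 I)v = 0. First row:
  (16 - 17.2361)·v_x + (2)·v_y = 0, i.e. (-1.2361)·v_x + (2)·v_y = 0,
  so v ∝ (b, λ_1 - a) = (2, 1.2361) = u.
  ||u|| = √((2)² + (1.2361)²) = √(5.5279) ≈ 2.3511,
  v_1 = u/||u|| ≈ (0.8507, 0.5257) (||v_1|| = 1).

λ_1 = 17.2361,  λ_2 = 12.7639;  v_1 ≈ (0.8507, 0.5257)


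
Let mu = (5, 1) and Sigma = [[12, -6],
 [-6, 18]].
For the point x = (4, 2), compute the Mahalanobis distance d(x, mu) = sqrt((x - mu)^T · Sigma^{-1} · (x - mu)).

Step 1 — centre the observation: (x - mu) = (-1, 1).

Step 2 — invert Sigma. det(Sigma) = 12·18 - (-6)² = 180.
  Sigma^{-1} = (1/det) · [[d, -b], [-b, a]] = [[0.1, 0.0333],
 [0.0333, 0.0667]].

Step 3 — form the quadratic (x - mu)^T · Sigma^{-1} · (x - mu):
  Sigma^{-1} · (x - mu) = (-0.0667, 0.0333).
  (x - mu)^T · [Sigma^{-1} · (x - mu)] = (-1)·(-0.0667) + (1)·(0.0333) = 0.1.

Step 4 — take square root: d = √(0.1) ≈ 0.3162.

d(x, mu) = √(0.1) ≈ 0.3162


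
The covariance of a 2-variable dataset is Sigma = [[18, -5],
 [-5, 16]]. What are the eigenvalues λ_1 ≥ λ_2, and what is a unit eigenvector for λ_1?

Step 1 — characteristic polynomial of 2×2 Sigma:
  det(Sigma - λI) = λ² - trace · λ + det = 0.
  trace = 18 + 16 = 34, det = 18·16 - (-5)² = 263.
Step 2 — discriminant:
  Δ = trace² - 4·det = 1156 - 1052 = 104.
Step 3 — eigenvalues:
  λ = (trace ± √Δ)/2 = (34 ± 10.198)/2,
  λ_1 = 22.099,  λ_2 = 11.901.

Step 4 — unit eigenvector for λ_1: solve (Sigma - λ_1 I)v = 0. First row:
  (18 - 22.099)·v_x + (-5)·v_y = 0, i.e. (-4.099)·v_x + (-5)·v_y = 0,
  so v ∝ (b, λ_1 - a) = (-5, 4.099); multiply by -1 so the first entry is positive: u = (5, -4.099).
  ||u|| = √((5)² + (-4.099)²) = √(41.802) ≈ 6.4654,
  v_1 = u/||u|| ≈ (0.7733, -0.634) (||v_1|| = 1).

λ_1 = 22.099,  λ_2 = 11.901;  v_1 ≈ (0.7733, -0.634)


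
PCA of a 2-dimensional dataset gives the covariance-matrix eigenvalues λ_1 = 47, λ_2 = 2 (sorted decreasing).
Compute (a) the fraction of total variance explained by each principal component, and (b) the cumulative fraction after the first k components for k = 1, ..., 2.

Step 1 — total variance = trace(Sigma) = Σ λ_i = 47 + 2 = 49.

Step 2 — fraction explained by component i = λ_i / Σ λ:
  PC1: 47/49 = 0.9592
  PC2: 2/49 = 0.0408

Step 3 — cumulative fraction after k components = (λ_1 + ... + λ_k) / Σ λ:
  k = 1: 47/49 = 0.9592
  k = 2: (47 + 2)/49 = 49/49 = 1

Summary (fraction, with percent):

explained: PC1 0.9592 (95.92%), PC2 0.0408 (4.08%);  cumulative: 0.9592, 1


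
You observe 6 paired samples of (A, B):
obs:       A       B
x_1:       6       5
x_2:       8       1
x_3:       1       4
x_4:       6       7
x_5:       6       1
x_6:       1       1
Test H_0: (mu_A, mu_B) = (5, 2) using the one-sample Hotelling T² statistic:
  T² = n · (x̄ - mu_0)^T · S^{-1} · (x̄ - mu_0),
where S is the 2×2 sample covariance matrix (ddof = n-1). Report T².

Step 1 — sample mean vector:
  mean(A) = (6 + 8 + 1 + 6 + 6 + 1) / 6 = 28/6 = 4.6667
  mean(B) = (5 + 1 + 4 + 7 + 1 + 1) / 6 = 19/6 = 3.1667
  x̄ = (4.6667, 3.1667),  deviation x̄ - mu_0 = (4.6667, 3.1667) - (5, 2) = (-0.3333, 1.1667).

Step 2 — sample covariance matrix, S[i,j] = (1/(n-1)) · Σ_k (x_{k,i} - mean_i) · (x_{k,j} - mean_j), divisor n-1 = 5:
  S[A,A] = ((1.3333)·(1.3333) + (3.3333)·(3.3333) + (-3.6667)·(-3.6667) + (1.3333)·(1.3333) + (1.3333)·(1.3333) + (-3.6667)·(-3.6667)) / 5 = 43.3333/5 = 8.6667
  S[A,B] = ((1.3333)·(1.8333) + (3.3333)·(-2.1667) + (-3.6667)·(0.8333) + (1.3333)·(3.8333) + (1.3333)·(-2.1667) + (-3.6667)·(-2.1667)) / 5 = 2.3333/5 = 0.4667
  S[B,B] = ((1.8333)·(1.8333) + (-2.1667)·(-2.1667) + (0.8333)·(0.8333) + (3.8333)·(3.8333) + (-2.1667)·(-2.1667) + (-2.1667)·(-2.1667)) / 5 = 32.8333/5 = 6.5667
  S = [[8.6667, 0.4667],
 [0.4667, 6.5667]].

Step 3 — invert S. det(S) = 8.6667·6.5667 - (0.4667)² = 56.6933.
  S^{-1} = (1/det) · [[d, -b], [-b, a]] = [[0.1158, -0.0082],
 [-0.0082, 0.1529]].

Step 4 — quadratic form (x̄ - mu_0)^T · S^{-1} · (x̄ - mu_0):
  S^{-1} · (x̄ - mu_0) = (-0.0482, 0.1811),
  (x̄ - mu_0)^T · [...] = (-0.3333)·(-0.0482) + (1.1667)·(0.1811) = 0.2273.

Step 5 — scale by n: T² = 6 · 0.2273 = 1.3641.

T² ≈ 1.3641


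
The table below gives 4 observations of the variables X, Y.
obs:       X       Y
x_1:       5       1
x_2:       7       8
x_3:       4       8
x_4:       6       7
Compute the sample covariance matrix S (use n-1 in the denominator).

Step 1 — column means:
  mean(X) = (5 + 7 + 4 + 6) / 4 = 22/4 = 5.5
  mean(Y) = (1 + 8 + 8 + 7) / 4 = 24/4 = 6

Step 2 — sample covariance S[i,j] = (1/(n-1)) · Σ_k (x_{k,i} - mean_i) · (x_{k,j} - mean_j), with n-1 = 3.
  S[X,X] = ((-0.5)·(-0.5) + (1.5)·(1.5) + (-1.5)·(-1.5) + (0.5)·(0.5)) / 3 = 5/3 = 1.6667
  S[X,Y] = ((-0.5)·(-5) + (1.5)·(2) + (-1.5)·(2) + (0.5)·(1)) / 3 = 3/3 = 1
  S[Y,Y] = ((-5)·(-5) + (2)·(2) + (2)·(2) + (1)·(1)) / 3 = 34/3 = 11.3333

S is symmetric (S[j,i] = S[i,j]). Assembling:

S = [[1.6667, 1],
 [1, 11.3333]]


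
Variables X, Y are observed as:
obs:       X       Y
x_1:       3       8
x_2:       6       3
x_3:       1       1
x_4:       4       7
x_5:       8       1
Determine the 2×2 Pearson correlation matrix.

Step 1 — column means:
  mean(X) = (3 + 6 + 1 + 4 + 8) / 5 = 22/5 = 4.4
  mean(Y) = (8 + 3 + 1 + 7 + 1) / 5 = 20/5 = 4

Step 2 — sample variances and covariances s[i,j] = (1/(n-1)) · Σ_k (x_{k,i} - mean_i) · (x_{k,j} - mean_j), with n-1 = 4:
  s[X,X] = ((-1.4)·(-1.4) + (1.6)·(1.6) + (-3.4)·(-3.4) + (-0.4)·(-0.4) + (3.6)·(3.6)) / 4 = 29.2/4 = 7.3
  s[X,Y] = ((-1.4)·(4) + (1.6)·(-1) + (-3.4)·(-3) + (-0.4)·(3) + (3.6)·(-3)) / 4 = -9/4 = -2.25
  s[Y,Y] = ((4)·(4) + (-1)·(-1) + (-3)·(-3) + (3)·(3) + (-3)·(-3)) / 4 = 44/4 = 11
  Sample standard deviations s_i = √(s[i,i]):
  s(X) = √(7.3) = 2.7019
  s(Y) = √(11) = 3.3166

Step 3 — r_{ij} = s_{ij} / (s_i · s_j):
  r[X,X] = 1 (diagonal).
  r[X,Y] = -2.25 / (2.7019 · 3.3166) = -2.25 / 8.961 = -0.2511
  r[Y,Y] = 1 (diagonal).

R is symmetric with unit diagonal. Assembling:

R = [[1, -0.2511],
 [-0.2511, 1]]


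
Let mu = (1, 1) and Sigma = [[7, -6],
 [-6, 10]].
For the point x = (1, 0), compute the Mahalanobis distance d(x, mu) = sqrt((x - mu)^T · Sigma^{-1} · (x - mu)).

Step 1 — centre the observation: (x - mu) = (0, -1).

Step 2 — invert Sigma. det(Sigma) = 7·10 - (-6)² = 34.
  Sigma^{-1} = (1/det) · [[d, -b], [-b, a]] = [[0.2941, 0.1765],
 [0.1765, 0.2059]].

Step 3 — form the quadratic (x - mu)^T · Sigma^{-1} · (x - mu):
  Sigma^{-1} · (x - mu) = (-0.1765, -0.2059).
  (x - mu)^T · [Sigma^{-1} · (x - mu)] = (0)·(-0.1765) + (-1)·(-0.2059) = 0.2059.

Step 4 — take square root: d = √(0.2059) ≈ 0.4537.

d(x, mu) = √(0.2059) ≈ 0.4537


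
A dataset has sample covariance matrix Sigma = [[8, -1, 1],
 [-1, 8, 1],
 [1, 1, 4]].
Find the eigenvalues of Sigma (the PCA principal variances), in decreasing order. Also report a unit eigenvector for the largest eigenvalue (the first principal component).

Step 1 — characteristic polynomial p(λ) = det(λI - Sigma) = λ³ - tr·λ² + c_1·λ - det, where tr = trace, c_1 = sum of the principal 2×2 minors, det = det(Sigma):
  tr = 8 + 8 + 4 = 20,
  c_1 = (8·8 - (-1)²) + (8·4 - (1)²) + (8·4 - (1)²) = 63 + 31 + 31 = 125,
  det = 8·(8·4 - (1)²) - (-1)·((-1)·4 - (1)·(1)) + (1)·((-1)·(1) - 8·(1)) = 8·(31) - (-1)·(-5) + (1)·(-9) = 234.
  So p(λ) = λ³ - 20λ² + 125λ - 234.
Step 2 — look for an integer root (rational root theorem: any rational root is an integer divisor of 234). Testing λ = 9:
  p(9) = 729 - 1620 + 1125 - 234 = 0  ✓
  Dividing out (λ - 9): p(λ) = (λ - 9)(λ² - 11λ + 26).
Step 3 — remaining eigenvalues from the quadratic λ² - 11λ + 26 = 0:
  Δ = 11² - 4·26 = 121 - 104 = 17,  λ = (11 ± √17)/2 = (11 ± 4.1231)/2 ≈ 7.5616 or 3.4384.
  Sorted: λ_1 = 9,  λ_2 = 7.5616,  λ_3 = 3.4384  (check: sum = 20 = tr ✓).

Step 4 — unit eigenvector for λ_1 = 9: v spans the null space of (Sigma - λ_1 I), whose rows are
  r_1 = (-1, -1, 1),  r_2 = (-1, -1, 1),  r_3 = (1, 1, -5).
  v is orthogonal to every row, so take v ∝ r_1 × r_3 = ((-1)·(-5) - (1)·(1), (1)·(1) - (-1)·(-5), (-1)·(1) - (-1)·(1)) = (4, -4, 0).
  Rescale (divide by 4): u = (1, -1, 0).
  ||u|| = √((1)² + (-1)² + (0)²) = √(2) ≈ 1.4142,  v_1 = u/||u|| ≈ (0.7071, -0.7071, 0) (||v_1|| = 1).

λ_1 = 9,  λ_2 = 7.5616,  λ_3 = 3.4384;  v_1 ≈ (0.7071, -0.7071, 0)


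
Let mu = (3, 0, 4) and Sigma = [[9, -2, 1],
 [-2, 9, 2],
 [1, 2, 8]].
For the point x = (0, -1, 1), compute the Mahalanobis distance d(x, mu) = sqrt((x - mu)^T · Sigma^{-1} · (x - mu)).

Step 1 — centre the observation: (x - mu) = (-3, -1, -3).

Step 2 — invert Sigma (cofactor / det for 3×3, or solve directly):
  Sigma^{-1} = [[0.1208, 0.032, -0.0231],
 [0.032, 0.1261, -0.0355],
 [-0.0231, -0.0355, 0.1368]].

Step 3 — form the quadratic (x - mu)^T · Sigma^{-1} · (x - mu):
  Sigma^{-1} · (x - mu) = (-0.325, -0.1155, -0.3055).
  (x - mu)^T · [Sigma^{-1} · (x - mu)] = (-3)·(-0.325) + (-1)·(-0.1155) + (-3)·(-0.3055) = 2.0071.

Step 4 — take square root: d = √(2.0071) ≈ 1.4167.

d(x, mu) = √(2.0071) ≈ 1.4167


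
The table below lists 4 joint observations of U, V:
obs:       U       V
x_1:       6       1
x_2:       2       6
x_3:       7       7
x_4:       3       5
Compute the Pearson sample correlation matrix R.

Step 1 — column means:
  mean(U) = (6 + 2 + 7 + 3) / 4 = 18/4 = 4.5
  mean(V) = (1 + 6 + 7 + 5) / 4 = 19/4 = 4.75

Step 2 — sample variances and covariances s[i,j] = (1/(n-1)) · Σ_k (x_{k,i} - mean_i) · (x_{k,j} - mean_j), with n-1 = 3:
  s[U,U] = ((1.5)·(1.5) + (-2.5)·(-2.5) + (2.5)·(2.5) + (-1.5)·(-1.5)) / 3 = 17/3 = 5.6667
  s[U,V] = ((1.5)·(-3.75) + (-2.5)·(1.25) + (2.5)·(2.25) + (-1.5)·(0.25)) / 3 = -3.5/3 = -1.1667
  s[V,V] = ((-3.75)·(-3.75) + (1.25)·(1.25) + (2.25)·(2.25) + (0.25)·(0.25)) / 3 = 20.75/3 = 6.9167
  Sample standard deviations s_i = √(s[i,i]):
  s(U) = √(5.6667) = 2.3805
  s(V) = √(6.9167) = 2.63

Step 3 — r_{ij} = s_{ij} / (s_i · s_j):
  r[U,U] = 1 (diagonal).
  r[U,V] = -1.1667 / (2.3805 · 2.63) = -1.1667 / 6.2605 = -0.1864
  r[V,V] = 1 (diagonal).

R is symmetric with unit diagonal. Assembling:

R = [[1, -0.1864],
 [-0.1864, 1]]


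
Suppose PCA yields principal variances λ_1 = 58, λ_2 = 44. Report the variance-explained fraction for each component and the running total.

Step 1 — total variance = trace(Sigma) = Σ λ_i = 58 + 44 = 102.

Step 2 — fraction explained by component i = λ_i / Σ λ:
  PC1: 58/102 = 0.5686
  PC2: 44/102 = 0.4314

Step 3 — cumulative fraction after k components = (λ_1 + ... + λ_k) / Σ λ:
  k = 1: 58/102 = 0.5686
  k = 2: (58 + 44)/102 = 102/102 = 1

Summary (fraction, with percent):

explained: PC1 0.5686 (56.86%), PC2 0.4314 (43.14%);  cumulative: 0.5686, 1


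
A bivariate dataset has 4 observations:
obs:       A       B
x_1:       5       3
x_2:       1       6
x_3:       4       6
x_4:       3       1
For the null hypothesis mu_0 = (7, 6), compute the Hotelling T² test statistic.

Step 1 — sample mean vector:
  mean(A) = (5 + 1 + 4 + 3) / 4 = 13/4 = 3.25
  mean(B) = (3 + 6 + 6 + 1) / 4 = 16/4 = 4
  x̄ = (3.25, 4),  deviation x̄ - mu_0 = (3.25, 4) - (7, 6) = (-3.75, -2).

Step 2 — sample covariance matrix, S[i,j] = (1/(n-1)) · Σ_k (x_{k,i} - mean_i) · (x_{k,j} - mean_j), divisor n-1 = 3:
  S[A,A] = ((1.75)·(1.75) + (-2.25)·(-2.25) + (0.75)·(0.75) + (-0.25)·(-0.25)) / 3 = 8.75/3 = 2.9167
  S[A,B] = ((1.75)·(-1) + (-2.25)·(2) + (0.75)·(2) + (-0.25)·(-3)) / 3 = -4/3 = -1.3333
  S[B,B] = ((-1)·(-1) + (2)·(2) + (2)·(2) + (-3)·(-3)) / 3 = 18/3 = 6
  S = [[2.9167, -1.3333],
 [-1.3333, 6]].

Step 3 — invert S. det(S) = 2.9167·6 - (-1.3333)² = 15.7222.
  S^{-1} = (1/det) · [[d, -b], [-b, a]] = [[0.3816, 0.0848],
 [0.0848, 0.1855]].

Step 4 — quadratic form (x̄ - mu_0)^T · S^{-1} · (x̄ - mu_0):
  S^{-1} · (x̄ - mu_0) = (-1.6007, -0.689),
  (x̄ - mu_0)^T · [...] = (-3.75)·(-1.6007) + (-2)·(-0.689) = 7.3807.

Step 5 — scale by n: T² = 4 · 7.3807 = 29.523.

T² ≈ 29.523


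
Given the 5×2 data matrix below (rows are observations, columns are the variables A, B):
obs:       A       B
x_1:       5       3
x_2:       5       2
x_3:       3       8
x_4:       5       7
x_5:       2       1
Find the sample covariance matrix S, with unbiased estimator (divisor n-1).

Step 1 — column means:
  mean(A) = (5 + 5 + 3 + 5 + 2) / 5 = 20/5 = 4
  mean(B) = (3 + 2 + 8 + 7 + 1) / 5 = 21/5 = 4.2

Step 2 — sample covariance S[i,j] = (1/(n-1)) · Σ_k (x_{k,i} - mean_i) · (x_{k,j} - mean_j), with n-1 = 4.
  S[A,A] = ((1)·(1) + (1)·(1) + (-1)·(-1) + (1)·(1) + (-2)·(-2)) / 4 = 8/4 = 2
  S[A,B] = ((1)·(-1.2) + (1)·(-2.2) + (-1)·(3.8) + (1)·(2.8) + (-2)·(-3.2)) / 4 = 2/4 = 0.5
  S[B,B] = ((-1.2)·(-1.2) + (-2.2)·(-2.2) + (3.8)·(3.8) + (2.8)·(2.8) + (-3.2)·(-3.2)) / 4 = 38.8/4 = 9.7

S is symmetric (S[j,i] = S[i,j]). Assembling:

S = [[2, 0.5],
 [0.5, 9.7]]


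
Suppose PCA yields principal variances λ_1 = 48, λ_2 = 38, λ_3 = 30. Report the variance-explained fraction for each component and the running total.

Step 1 — total variance = trace(Sigma) = Σ λ_i = 48 + 38 + 30 = 116.

Step 2 — fraction explained by component i = λ_i / Σ λ:
  PC1: 48/116 = 0.4138
  PC2: 38/116 = 0.3276
  PC3: 30/116 = 0.2586

Step 3 — cumulative fraction after k components = (λ_1 + ... + λ_k) / Σ λ:
  k = 1: 48/116 = 0.4138
  k = 2: (48 + 38)/116 = 86/116 = 0.7414
  k = 3: (48 + 38 + 30)/116 = 116/116 = 1

Summary (fraction, with percent):

explained: PC1 0.4138 (41.38%), PC2 0.3276 (32.76%), PC3 0.2586 (25.86%);  cumulative: 0.4138, 0.7414, 1


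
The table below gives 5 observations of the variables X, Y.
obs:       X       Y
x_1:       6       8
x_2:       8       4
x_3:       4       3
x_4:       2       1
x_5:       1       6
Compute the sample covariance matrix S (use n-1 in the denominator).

Step 1 — column means:
  mean(X) = (6 + 8 + 4 + 2 + 1) / 5 = 21/5 = 4.2
  mean(Y) = (8 + 4 + 3 + 1 + 6) / 5 = 22/5 = 4.4

Step 2 — sample covariance S[i,j] = (1/(n-1)) · Σ_k (x_{k,i} - mean_i) · (x_{k,j} - mean_j), with n-1 = 4.
  S[X,X] = ((1.8)·(1.8) + (3.8)·(3.8) + (-0.2)·(-0.2) + (-2.2)·(-2.2) + (-3.2)·(-3.2)) / 4 = 32.8/4 = 8.2
  S[X,Y] = ((1.8)·(3.6) + (3.8)·(-0.4) + (-0.2)·(-1.4) + (-2.2)·(-3.4) + (-3.2)·(1.6)) / 4 = 7.6/4 = 1.9
  S[Y,Y] = ((3.6)·(3.6) + (-0.4)·(-0.4) + (-1.4)·(-1.4) + (-3.4)·(-3.4) + (1.6)·(1.6)) / 4 = 29.2/4 = 7.3

S is symmetric (S[j,i] = S[i,j]). Assembling:

S = [[8.2, 1.9],
 [1.9, 7.3]]


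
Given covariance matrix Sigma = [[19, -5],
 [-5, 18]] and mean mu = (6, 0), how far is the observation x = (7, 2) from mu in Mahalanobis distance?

Step 1 — centre the observation: (x - mu) = (1, 2).

Step 2 — invert Sigma. det(Sigma) = 19·18 - (-5)² = 317.
  Sigma^{-1} = (1/det) · [[d, -b], [-b, a]] = [[0.0568, 0.0158],
 [0.0158, 0.0599]].

Step 3 — form the quadratic (x - mu)^T · Sigma^{-1} · (x - mu):
  Sigma^{-1} · (x - mu) = (0.0883, 0.1356).
  (x - mu)^T · [Sigma^{-1} · (x - mu)] = (1)·(0.0883) + (2)·(0.1356) = 0.3596.

Step 4 — take square root: d = √(0.3596) ≈ 0.5997.

d(x, mu) = √(0.3596) ≈ 0.5997


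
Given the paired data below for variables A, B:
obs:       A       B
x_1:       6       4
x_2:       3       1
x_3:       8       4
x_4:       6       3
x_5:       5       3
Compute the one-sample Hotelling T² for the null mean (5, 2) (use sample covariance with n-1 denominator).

Step 1 — sample mean vector:
  mean(A) = (6 + 3 + 8 + 6 + 5) / 5 = 28/5 = 5.6
  mean(B) = (4 + 1 + 4 + 3 + 3) / 5 = 15/5 = 3
  x̄ = (5.6, 3),  deviation x̄ - mu_0 = (5.6, 3) - (5, 2) = (0.6, 1).

Step 2 — sample covariance matrix, S[i,j] = (1/(n-1)) · Σ_k (x_{k,i} - mean_i) · (x_{k,j} - mean_j), divisor n-1 = 4:
  S[A,A] = ((0.4)·(0.4) + (-2.6)·(-2.6) + (2.4)·(2.4) + (0.4)·(0.4) + (-0.6)·(-0.6)) / 4 = 13.2/4 = 3.3
  S[A,B] = ((0.4)·(1) + (-2.6)·(-2) + (2.4)·(1) + (0.4)·(0) + (-0.6)·(0)) / 4 = 8/4 = 2
  S[B,B] = ((1)·(1) + (-2)·(-2) + (1)·(1) + (0)·(0) + (0)·(0)) / 4 = 6/4 = 1.5
  S = [[3.3, 2],
 [2, 1.5]].

Step 3 — invert S. det(S) = 3.3·1.5 - (2)² = 0.95.
  S^{-1} = (1/det) · [[d, -b], [-b, a]] = [[1.5789, -2.1053],
 [-2.1053, 3.4737]].

Step 4 — quadratic form (x̄ - mu_0)^T · S^{-1} · (x̄ - mu_0):
  S^{-1} · (x̄ - mu_0) = (-1.1579, 2.2105),
  (x̄ - mu_0)^T · [...] = (0.6)·(-1.1579) + (1)·(2.2105) = 1.5158.

Step 5 — scale by n: T² = 5 · 1.5158 = 7.5789.

T² ≈ 7.5789


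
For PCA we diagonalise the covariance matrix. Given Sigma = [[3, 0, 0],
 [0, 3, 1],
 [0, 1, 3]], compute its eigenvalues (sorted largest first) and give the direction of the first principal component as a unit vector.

Step 1 — characteristic polynomial p(λ) = det(λI - Sigma) = λ³ - tr·λ² + c_1·λ - det, where tr = trace, c_1 = sum of the principal 2×2 minors, det = det(Sigma):
  tr = 3 + 3 + 3 = 9,
  c_1 = (3·3 - (0)²) + (3·3 - (0)²) + (3·3 - (1)²) = 9 + 9 + 8 = 26,
  det = 3·(3·3 - (1)²) - (0)·((0)·3 - (1)·(0)) + (0)·((0)·(1) - 3·(0)) = 3·(8) - (0)·(0) + (0)·(0) = 24.
  So p(λ) = λ³ - 9λ² + 26λ - 24.
Step 2 — look for an integer root (rational root theorem: any rational root is an integer divisor of 24). Testing λ = 2:
  p(2) = 8 - 36 + 52 - 24 = 0  ✓
  Dividing out (λ - 2): p(λ) = (λ - 2)(λ² - 7λ + 12).
Step 3 — remaining eigenvalues from the quadratic λ² - 7λ + 12 = 0:
  Δ = 7² - 4·12 = 49 - 48 = 1,  λ = (7 ± √1)/2 = (7 ± 1)/2 = 4 or 3.
  Sorted: λ_1 = 4,  λ_2 = 3,  λ_3 = 2  (check: sum = 9 = tr ✓).

Step 4 — unit eigenvector for λ_1 = 4: v spans the null space of (Sigma - λ_1 I), whose rows are
  r_1 = (-1, 0, 0),  r_2 = (0, -1, 1),  r_3 = (0, 1, -1).
  v is orthogonal to every row, so take v ∝ r_1 × r_2 = ((0)·(1) - (0)·(-1), (0)·(0) - (-1)·(1), (-1)·(-1) - (0)·(0)) = (0, 1, 1).
  Let u = (0, 1, 1).
  ||u|| = √((0)² + (1)² + (1)²) = √(2) ≈ 1.4142,  v_1 = u/||u|| ≈ (0, 0.7071, 0.7071) (||v_1|| = 1).

λ_1 = 4,  λ_2 = 3,  λ_3 = 2;  v_1 ≈ (0, 0.7071, 0.7071)


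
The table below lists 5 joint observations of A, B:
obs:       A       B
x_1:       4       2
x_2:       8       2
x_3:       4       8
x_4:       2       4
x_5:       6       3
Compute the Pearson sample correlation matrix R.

Step 1 — column means:
  mean(A) = (4 + 8 + 4 + 2 + 6) / 5 = 24/5 = 4.8
  mean(B) = (2 + 2 + 8 + 4 + 3) / 5 = 19/5 = 3.8

Step 2 — sample variances and covariances s[i,j] = (1/(n-1)) · Σ_k (x_{k,i} - mean_i) · (x_{k,j} - mean_j), with n-1 = 4:
  s[A,A] = ((-0.8)·(-0.8) + (3.2)·(3.2) + (-0.8)·(-0.8) + (-2.8)·(-2.8) + (1.2)·(1.2)) / 4 = 20.8/4 = 5.2
  s[A,B] = ((-0.8)·(-1.8) + (3.2)·(-1.8) + (-0.8)·(4.2) + (-2.8)·(0.2) + (1.2)·(-0.8)) / 4 = -9.2/4 = -2.3
  s[B,B] = ((-1.8)·(-1.8) + (-1.8)·(-1.8) + (4.2)·(4.2) + (0.2)·(0.2) + (-0.8)·(-0.8)) / 4 = 24.8/4 = 6.2
  Sample standard deviations s_i = √(s[i,i]):
  s(A) = √(5.2) = 2.2804
  s(B) = √(6.2) = 2.49

Step 3 — r_{ij} = s_{ij} / (s_i · s_j):
  r[A,A] = 1 (diagonal).
  r[A,B] = -2.3 / (2.2804 · 2.49) = -2.3 / 5.678 = -0.4051
  r[B,B] = 1 (diagonal).

R is symmetric with unit diagonal. Assembling:

R = [[1, -0.4051],
 [-0.4051, 1]]


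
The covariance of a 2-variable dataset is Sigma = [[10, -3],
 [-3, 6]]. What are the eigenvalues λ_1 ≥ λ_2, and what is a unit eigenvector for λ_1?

Step 1 — characteristic polynomial of 2×2 Sigma:
  det(Sigma - λI) = λ² - trace · λ + det = 0.
  trace = 10 + 6 = 16, det = 10·6 - (-3)² = 51.
Step 2 — discriminant:
  Δ = trace² - 4·det = 256 - 204 = 52.
Step 3 — eigenvalues:
  λ = (trace ± √Δ)/2 = (16 ± 7.2111)/2,
  λ_1 = 11.6056,  λ_2 = 4.3944.

Step 4 — unit eigenvector for λ_1: solve (Sigma - λ_1 I)v = 0. First row:
  (10 - 11.6056)·v_x + (-3)·v_y = 0, i.e. (-1.6056)·v_x + (-3)·v_y = 0,
  so v ∝ (b, λ_1 - a) = (-3, 1.6056); multiply by -1 so the first entry is positive: u = (3, -1.6056).
  ||u|| = √((3)² + (-1.6056)²) = √(11.5778) ≈ 3.4026,
  v_1 = u/||u|| ≈ (0.8817, -0.4719) (||v_1|| = 1).

λ_1 = 11.6056,  λ_2 = 4.3944;  v_1 ≈ (0.8817, -0.4719)


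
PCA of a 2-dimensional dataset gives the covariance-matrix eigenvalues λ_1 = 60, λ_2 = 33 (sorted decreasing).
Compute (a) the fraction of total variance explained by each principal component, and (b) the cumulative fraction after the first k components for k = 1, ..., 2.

Step 1 — total variance = trace(Sigma) = Σ λ_i = 60 + 33 = 93.

Step 2 — fraction explained by component i = λ_i / Σ λ:
  PC1: 60/93 = 0.6452
  PC2: 33/93 = 0.3548

Step 3 — cumulative fraction after k components = (λ_1 + ... + λ_k) / Σ λ:
  k = 1: 60/93 = 0.6452
  k = 2: (60 + 33)/93 = 93/93 = 1

Summary (fraction, with percent):

explained: PC1 0.6452 (64.52%), PC2 0.3548 (35.48%);  cumulative: 0.6452, 1


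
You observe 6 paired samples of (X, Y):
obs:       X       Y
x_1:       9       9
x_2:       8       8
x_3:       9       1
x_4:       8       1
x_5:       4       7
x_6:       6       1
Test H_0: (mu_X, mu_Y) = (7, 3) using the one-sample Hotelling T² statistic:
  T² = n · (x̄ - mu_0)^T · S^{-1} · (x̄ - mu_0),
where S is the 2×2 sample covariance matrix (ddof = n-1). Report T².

Step 1 — sample mean vector:
  mean(X) = (9 + 8 + 9 + 8 + 4 + 6) / 6 = 44/6 = 7.3333
  mean(Y) = (9 + 8 + 1 + 1 + 7 + 1) / 6 = 27/6 = 4.5
  x̄ = (7.3333, 4.5),  deviation x̄ - mu_0 = (7.3333, 4.5) - (7, 3) = (0.3333, 1.5).

Step 2 — sample covariance matrix, S[i,j] = (1/(n-1)) · Σ_k (x_{k,i} - mean_i) · (x_{k,j} - mean_j), divisor n-1 = 5:
  S[X,X] = ((1.6667)·(1.6667) + (0.6667)·(0.6667) + (1.6667)·(1.6667) + (0.6667)·(0.6667) + (-3.3333)·(-3.3333) + (-1.3333)·(-1.3333)) / 5 = 19.3333/5 = 3.8667
  S[X,Y] = ((1.6667)·(4.5) + (0.6667)·(3.5) + (1.6667)·(-3.5) + (0.6667)·(-3.5) + (-3.3333)·(2.5) + (-1.3333)·(-3.5)) / 5 = -2/5 = -0.4
  S[Y,Y] = ((4.5)·(4.5) + (3.5)·(3.5) + (-3.5)·(-3.5) + (-3.5)·(-3.5) + (2.5)·(2.5) + (-3.5)·(-3.5)) / 5 = 75.5/5 = 15.1
  S = [[3.8667, -0.4],
 [-0.4, 15.1]].

Step 3 — invert S. det(S) = 3.8667·15.1 - (-0.4)² = 58.2267.
  S^{-1} = (1/det) · [[d, -b], [-b, a]] = [[0.2593, 0.0069],
 [0.0069, 0.0664]].

Step 4 — quadratic form (x̄ - mu_0)^T · S^{-1} · (x̄ - mu_0):
  S^{-1} · (x̄ - mu_0) = (0.0967, 0.1019),
  (x̄ - mu_0)^T · [...] = (0.3333)·(0.0967) + (1.5)·(0.1019) = 0.1851.

Step 5 — scale by n: T² = 6 · 0.1851 = 1.1106.

T² ≈ 1.1106


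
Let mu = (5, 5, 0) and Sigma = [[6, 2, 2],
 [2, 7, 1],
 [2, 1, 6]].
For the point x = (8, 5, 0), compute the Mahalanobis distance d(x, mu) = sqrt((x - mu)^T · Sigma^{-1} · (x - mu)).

Step 1 — centre the observation: (x - mu) = (3, 0, 0).

Step 2 — invert Sigma (cofactor / det for 3×3, or solve directly):
  Sigma^{-1} = [[0.203, -0.0495, -0.0594],
 [-0.0495, 0.1584, -0.0099],
 [-0.0594, -0.0099, 0.1881]].

Step 3 — form the quadratic (x - mu)^T · Sigma^{-1} · (x - mu):
  Sigma^{-1} · (x - mu) = (0.6089, -0.1485, -0.1782).
  (x - mu)^T · [Sigma^{-1} · (x - mu)] = (3)·(0.6089) + (0)·(-0.1485) + (0)·(-0.1782) = 1.8267.

Step 4 — take square root: d = √(1.8267) ≈ 1.3516.

d(x, mu) = √(1.8267) ≈ 1.3516


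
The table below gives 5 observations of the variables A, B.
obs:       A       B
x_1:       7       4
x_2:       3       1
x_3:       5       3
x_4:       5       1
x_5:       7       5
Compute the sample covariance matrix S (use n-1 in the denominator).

Step 1 — column means:
  mean(A) = (7 + 3 + 5 + 5 + 7) / 5 = 27/5 = 5.4
  mean(B) = (4 + 1 + 3 + 1 + 5) / 5 = 14/5 = 2.8

Step 2 — sample covariance S[i,j] = (1/(n-1)) · Σ_k (x_{k,i} - mean_i) · (x_{k,j} - mean_j), with n-1 = 4.
  S[A,A] = ((1.6)·(1.6) + (-2.4)·(-2.4) + (-0.4)·(-0.4) + (-0.4)·(-0.4) + (1.6)·(1.6)) / 4 = 11.2/4 = 2.8
  S[A,B] = ((1.6)·(1.2) + (-2.4)·(-1.8) + (-0.4)·(0.2) + (-0.4)·(-1.8) + (1.6)·(2.2)) / 4 = 10.4/4 = 2.6
  S[B,B] = ((1.2)·(1.2) + (-1.8)·(-1.8) + (0.2)·(0.2) + (-1.8)·(-1.8) + (2.2)·(2.2)) / 4 = 12.8/4 = 3.2

S is symmetric (S[j,i] = S[i,j]). Assembling:

S = [[2.8, 2.6],
 [2.6, 3.2]]


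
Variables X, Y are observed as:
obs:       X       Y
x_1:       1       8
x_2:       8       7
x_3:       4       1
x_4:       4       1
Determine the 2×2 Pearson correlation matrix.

Step 1 — column means:
  mean(X) = (1 + 8 + 4 + 4) / 4 = 17/4 = 4.25
  mean(Y) = (8 + 7 + 1 + 1) / 4 = 17/4 = 4.25

Step 2 — sample variances and covariances s[i,j] = (1/(n-1)) · Σ_k (x_{k,i} - mean_i) · (x_{k,j} - mean_j), with n-1 = 3:
  s[X,X] = ((-3.25)·(-3.25) + (3.75)·(3.75) + (-0.25)·(-0.25) + (-0.25)·(-0.25)) / 3 = 24.75/3 = 8.25
  s[X,Y] = ((-3.25)·(3.75) + (3.75)·(2.75) + (-0.25)·(-3.25) + (-0.25)·(-3.25)) / 3 = -0.25/3 = -0.0833
  s[Y,Y] = ((3.75)·(3.75) + (2.75)·(2.75) + (-3.25)·(-3.25) + (-3.25)·(-3.25)) / 3 = 42.75/3 = 14.25
  Sample standard deviations s_i = √(s[i,i]):
  s(X) = √(8.25) = 2.8723
  s(Y) = √(14.25) = 3.7749

Step 3 — r_{ij} = s_{ij} / (s_i · s_j):
  r[X,X] = 1 (diagonal).
  r[X,Y] = -0.0833 / (2.8723 · 3.7749) = -0.0833 / 10.8426 = -0.0077
  r[Y,Y] = 1 (diagonal).

R is symmetric with unit diagonal. Assembling:

R = [[1, -0.0077],
 [-0.0077, 1]]
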